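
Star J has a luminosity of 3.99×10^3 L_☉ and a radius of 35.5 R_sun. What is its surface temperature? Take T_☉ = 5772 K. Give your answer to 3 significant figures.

7.70×10^3 K

T/T_☉ = (L/L_☉)^(1/4) / (R/R_☉)^(1/2)
T = 5772 × (3.99×10^3)^(1/4) / √(35.5) = 5772 × 7.948 / 5.958 = 7699 K.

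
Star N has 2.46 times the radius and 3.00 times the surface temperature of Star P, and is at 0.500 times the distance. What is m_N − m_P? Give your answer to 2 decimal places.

L_N/L_P = (2.46)²(3.00)⁴ = 490.2.
F_N/F_P = (L_N/L_P)/(d_N/d_P)² = 490.2/0.2500 = 1961.
m_N − m_P = −2.5 log₁₀(1961) = -8.23.

-8.23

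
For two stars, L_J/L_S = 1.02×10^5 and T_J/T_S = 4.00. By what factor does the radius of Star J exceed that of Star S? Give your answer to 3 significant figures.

20.0

L ∝ R²T⁴ gives R ∝ √L / T², so
R_J/R_S = √(1.02×10^5) / (4.00)² = 319.4 / 16.00 = 19.96.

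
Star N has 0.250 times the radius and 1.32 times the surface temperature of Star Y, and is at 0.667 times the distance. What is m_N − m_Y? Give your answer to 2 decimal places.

0.93

L_N/L_Y = (0.250)²(1.32)⁴ = 0.1897.
F_N/F_Y = (L_N/L_Y)/(d_N/d_Y)² = 0.1897/0.4449 = 0.4265.
m_N − m_Y = −2.5 log₁₀(0.4265) = 0.93.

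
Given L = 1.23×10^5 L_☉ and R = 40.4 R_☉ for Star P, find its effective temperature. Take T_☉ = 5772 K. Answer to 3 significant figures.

1.70×10^4 K

T/T_☉ = (L/L_☉)^(1/4) / (R/R_☉)^(1/2)
T = 5772 × (1.23×10^5)^(1/4) / √(40.4) = 5772 × 18.73 / 6.356 = 1.701×10^4 K.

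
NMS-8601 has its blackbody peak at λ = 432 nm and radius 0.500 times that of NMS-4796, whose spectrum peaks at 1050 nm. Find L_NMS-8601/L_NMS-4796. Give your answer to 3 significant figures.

8.72

Wien's law gives T ∝ 1/λ_max, so T_NMS-8601/T_NMS-4796 = λ_NMS-4796/λ_NMS-8601 = 1050/432 = 2.431.
Then L ∝ R²T⁴ gives L_NMS-8601/L_NMS-4796 = (0.500)² × (2.431)⁴ = 0.2500 × 34.90 = 8.725.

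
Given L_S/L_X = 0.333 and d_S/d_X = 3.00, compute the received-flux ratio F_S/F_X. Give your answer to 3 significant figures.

0.0370

F = L/(4πd²), so F_S/F_X = (L_S/L_X) / (d_S/d_X)²
= 0.333 / (3.00)² = 0.333 / 9.000 = 0.03700.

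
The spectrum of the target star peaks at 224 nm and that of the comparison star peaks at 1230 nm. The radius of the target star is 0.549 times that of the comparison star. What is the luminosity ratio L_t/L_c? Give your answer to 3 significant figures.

274

Wien's law gives T ∝ 1/λ_max, so T_t/T_c = λ_c/λ_t = 1230/224 = 5.491.
Then L ∝ R²T⁴ gives L_t/L_c = (0.549)² × (5.491)⁴ = 0.3014 × 909.1 = 274.0.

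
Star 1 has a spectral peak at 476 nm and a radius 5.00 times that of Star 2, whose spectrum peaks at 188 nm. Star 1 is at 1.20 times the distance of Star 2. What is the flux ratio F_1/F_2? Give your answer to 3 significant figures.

0.422

Wien's law: T_1/T_2 = λ_2/λ_1 = 188/476 = 0.3950.
L_1/L_2 = (R_1/R_2)²(T_1/T_2)⁴ = (5.00)²(0.3950)⁴ = 0.6083.
F_1/F_2 = (L_1/L_2)/(d_1/d_2)² = 0.6083/(1.20)² = 0.4225.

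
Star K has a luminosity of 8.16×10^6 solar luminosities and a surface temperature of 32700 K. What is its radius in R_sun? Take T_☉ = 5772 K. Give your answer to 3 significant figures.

R/R_☉ = √(L/L_☉) / (T/T_☉)² = √(8.16×10^6) / (5.665)²
       = 2857 / 32.10 = 89.00.

89.0 R_sun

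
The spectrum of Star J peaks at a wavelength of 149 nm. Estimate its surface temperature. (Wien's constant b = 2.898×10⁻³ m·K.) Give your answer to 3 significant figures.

1.94×10^4 K

T = b/λ_max = 2.898×10⁻³ / (149×10⁻⁹) = 1.945×10^4 K.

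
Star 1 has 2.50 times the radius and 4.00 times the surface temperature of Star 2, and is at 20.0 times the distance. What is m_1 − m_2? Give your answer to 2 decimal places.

-1.51

L_1/L_2 = (2.50)²(4.00)⁴ = 1600.
F_1/F_2 = (L_1/L_2)/(d_1/d_2)² = 1600/400.0 = 4.000.
m_1 − m_2 = −2.5 log₁₀(4.000) = -1.51.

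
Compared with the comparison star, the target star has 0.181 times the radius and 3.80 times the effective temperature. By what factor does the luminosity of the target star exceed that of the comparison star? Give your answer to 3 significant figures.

6.83

From the Stefan–Boltzmann law, L ∝ R²T⁴, so
L_t/L_c = (R_t/R_c)² (T_t/T_c)⁴ = (0.181)² × (3.80)⁴ = 0.03276 × 208.5 = 6.831.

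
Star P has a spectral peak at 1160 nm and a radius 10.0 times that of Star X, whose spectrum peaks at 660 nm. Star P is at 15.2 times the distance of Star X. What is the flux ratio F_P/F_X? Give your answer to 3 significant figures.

Wien's law: T_P/T_X = λ_X/λ_P = 660/1160 = 0.5690.
L_P/L_X = (R_P/R_X)²(T_P/T_X)⁴ = (10.0)²(0.5690)⁴ = 10.48.
F_P/F_X = (L_P/L_X)/(d_P/d_X)² = 10.48/(15.2)² = 0.04536.

0.0454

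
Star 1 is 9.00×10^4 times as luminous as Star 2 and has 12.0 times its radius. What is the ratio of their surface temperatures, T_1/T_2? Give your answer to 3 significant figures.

L ∝ R²T⁴ gives T ∝ (L/R²)^(1/4), so
T_1/T_2 = (9.00×10^4 / 12.0²)^(1/4) = (625.0)^(1/4) = 5.000.

5.00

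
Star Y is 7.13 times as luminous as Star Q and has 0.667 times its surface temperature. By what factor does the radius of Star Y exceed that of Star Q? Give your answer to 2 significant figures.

6.0

L ∝ R²T⁴ gives R ∝ √L / T², so
R_Y/R_Q = √(7.13) / (0.667)² = 2.670 / 0.4449 = 6.002.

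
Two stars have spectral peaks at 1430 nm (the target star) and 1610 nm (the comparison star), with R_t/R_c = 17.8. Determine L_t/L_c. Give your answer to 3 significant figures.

Wien's law gives T ∝ 1/λ_max, so T_t/T_c = λ_c/λ_t = 1610/1430 = 1.126.
Then L ∝ R²T⁴ gives L_t/L_c = (17.8)² × (1.126)⁴ = 316.8 × 1.607 = 509.1.

509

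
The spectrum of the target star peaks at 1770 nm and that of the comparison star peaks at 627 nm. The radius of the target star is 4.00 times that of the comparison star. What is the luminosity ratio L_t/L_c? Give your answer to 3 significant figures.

Wien's law gives T ∝ 1/λ_max, so T_t/T_c = λ_c/λ_t = 627/1770 = 0.3542.
Then L ∝ R²T⁴ gives L_t/L_c = (4.00)² × (0.3542)⁴ = 16.00 × 0.01575 = 0.2519.

0.252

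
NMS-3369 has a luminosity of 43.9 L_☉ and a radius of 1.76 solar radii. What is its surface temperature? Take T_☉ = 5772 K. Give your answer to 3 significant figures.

T/T_☉ = (L/L_☉)^(1/4) / (R/R_☉)^(1/2)
T = 5772 × (43.9)^(1/4) / √(1.76) = 5772 × 2.574 / 1.327 = 1.120×10^4 K.

1.12×10^4 K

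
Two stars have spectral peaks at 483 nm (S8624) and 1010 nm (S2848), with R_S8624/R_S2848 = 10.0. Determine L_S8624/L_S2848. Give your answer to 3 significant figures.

1.91×10^3

Wien's law gives T ∝ 1/λ_max, so T_S8624/T_S2848 = λ_S2848/λ_S8624 = 1010/483 = 2.091.
Then L ∝ R²T⁴ gives L_S8624/L_S2848 = (10.0)² × (2.091)⁴ = 100.0 × 19.12 = 1912.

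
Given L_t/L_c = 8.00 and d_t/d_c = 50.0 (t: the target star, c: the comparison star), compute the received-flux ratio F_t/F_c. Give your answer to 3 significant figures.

F = L/(4πd²), so F_t/F_c = (L_t/L_c) / (d_t/d_c)²
= 8.00 / (50.0)² = 8.00 / 2500 = 0.003200.

0.00320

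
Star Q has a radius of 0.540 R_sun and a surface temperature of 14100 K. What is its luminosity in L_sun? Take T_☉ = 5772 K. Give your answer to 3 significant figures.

10.4 L_sun

L/L_☉ = (R/R_☉)² (T/T_☉)⁴ = (0.540)² × (14100/5772)⁴
       = 0.2916 × (2.443)⁴ = 0.2916 × 35.61 = 10.38.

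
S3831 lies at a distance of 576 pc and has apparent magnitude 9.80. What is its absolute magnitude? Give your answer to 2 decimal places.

1.00

M = m − 5 log₁₀(d/10 pc) = 9.80 − 5 log₁₀(576/10)
  = 9.80 − 5 × 1.760 = 9.80 − 8.80 = 1.00.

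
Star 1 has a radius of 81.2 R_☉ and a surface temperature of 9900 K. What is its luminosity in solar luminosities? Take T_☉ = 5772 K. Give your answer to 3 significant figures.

L/L_☉ = (R/R_☉)² (T/T_☉)⁴ = (81.2)² × (9900/5772)⁴
       = 6593 × (1.715)⁴ = 6593 × 8.654 = 5.706×10^4.

5.71×10^4 solar luminosities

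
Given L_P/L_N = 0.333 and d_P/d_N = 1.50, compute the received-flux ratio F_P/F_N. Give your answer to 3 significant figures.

0.148

F = L/(4πd²), so F_P/F_N = (L_P/L_N) / (d_P/d_N)²
= 0.333 / (1.50)² = 0.333 / 2.250 = 0.1480.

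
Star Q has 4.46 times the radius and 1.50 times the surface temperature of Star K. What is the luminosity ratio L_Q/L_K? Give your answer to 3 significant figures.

From the Stefan–Boltzmann law, L ∝ R²T⁴, so
L_Q/L_K = (R_Q/R_K)² (T_Q/T_K)⁴ = (4.46)² × (1.50)⁴ = 19.89 × 5.062 = 100.7.

101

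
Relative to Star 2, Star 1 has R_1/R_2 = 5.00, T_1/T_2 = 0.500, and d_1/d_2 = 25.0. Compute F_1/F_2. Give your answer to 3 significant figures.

L_1/L_2 = (R_1/R_2)²(T_1/T_2)⁴ = (5.00)² × (0.500)⁴ = 1.562.
F_1/F_2 = (L_1/L_2)/(d_1/d_2)² = 1.562 / (25.0)² = 0.002500.

0.00250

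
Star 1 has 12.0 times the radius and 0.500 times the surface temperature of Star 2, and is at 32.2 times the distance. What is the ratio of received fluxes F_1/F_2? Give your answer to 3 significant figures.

L_1/L_2 = (R_1/R_2)²(T_1/T_2)⁴ = (12.0)² × (0.500)⁴ = 9.000.
F_1/F_2 = (L_1/L_2)/(d_1/d_2)² = 9.000 / (32.2)² = 0.008680.

0.00868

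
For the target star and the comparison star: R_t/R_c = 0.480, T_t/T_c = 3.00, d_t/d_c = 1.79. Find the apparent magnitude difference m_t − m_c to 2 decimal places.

-1.91

L_t/L_c = (0.480)²(3.00)⁴ = 18.66.
F_t/F_c = (L_t/L_c)/(d_t/d_c)² = 18.66/3.204 = 5.825.
m_t − m_c = −2.5 log₁₀(5.825) = -1.91.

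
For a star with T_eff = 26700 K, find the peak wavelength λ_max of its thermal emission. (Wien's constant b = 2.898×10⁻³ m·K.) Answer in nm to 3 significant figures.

109 nm

λ_max = b/T = 2.898×10⁻³ / 26700 = 1.09×10^-7 m = 108.5 nm.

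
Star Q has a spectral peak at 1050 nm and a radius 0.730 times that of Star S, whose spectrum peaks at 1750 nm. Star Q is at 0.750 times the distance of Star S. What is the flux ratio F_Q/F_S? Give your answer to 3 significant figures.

Wien's law: T_Q/T_S = λ_S/λ_Q = 1750/1050 = 1.667.
L_Q/L_S = (R_Q/R_S)²(T_Q/T_S)⁴ = (0.730)²(1.667)⁴ = 4.112.
F_Q/F_S = (L_Q/L_S)/(d_Q/d_S)² = 4.112/(0.750)² = 7.310.

7.31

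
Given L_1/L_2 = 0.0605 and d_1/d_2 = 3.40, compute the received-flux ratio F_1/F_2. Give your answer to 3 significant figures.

0.00523

F = L/(4πd²), so F_1/F_2 = (L_1/L_2) / (d_1/d_2)²
= 0.0605 / (3.40)² = 0.0605 / 11.56 = 0.005234.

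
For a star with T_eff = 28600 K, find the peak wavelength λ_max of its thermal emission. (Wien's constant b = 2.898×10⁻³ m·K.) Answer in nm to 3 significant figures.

λ_max = b/T = 2.898×10⁻³ / 28600 = 1.01×10^-7 m = 101.3 nm.

101 nm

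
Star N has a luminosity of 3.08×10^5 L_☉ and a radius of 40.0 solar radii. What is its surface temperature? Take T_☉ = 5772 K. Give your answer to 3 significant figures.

2.15×10^4 K

T/T_☉ = (L/L_☉)^(1/4) / (R/R_☉)^(1/2)
T = 5772 × (3.08×10^5)^(1/4) / √(40.0) = 5772 × 23.56 / 6.325 = 2.150×10^4 K.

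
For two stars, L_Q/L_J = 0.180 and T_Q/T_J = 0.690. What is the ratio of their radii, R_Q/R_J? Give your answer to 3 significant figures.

0.891

L ∝ R²T⁴ gives R ∝ √L / T², so
R_Q/R_J = √(0.180) / (0.690)² = 0.4243 / 0.4761 = 0.8911.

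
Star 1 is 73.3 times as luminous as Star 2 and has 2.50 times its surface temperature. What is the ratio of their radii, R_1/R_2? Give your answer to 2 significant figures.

1.4

L ∝ R²T⁴ gives R ∝ √L / T², so
R_1/R_2 = √(73.3) / (2.50)² = 8.562 / 6.250 = 1.370.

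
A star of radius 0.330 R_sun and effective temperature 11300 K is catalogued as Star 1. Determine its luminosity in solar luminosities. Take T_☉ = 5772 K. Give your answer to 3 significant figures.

1.60 solar luminosities

L/L_☉ = (R/R_☉)² (T/T_☉)⁴ = (0.330)² × (11300/5772)⁴
       = 0.1089 × (1.958)⁴ = 0.1089 × 14.69 = 1.600.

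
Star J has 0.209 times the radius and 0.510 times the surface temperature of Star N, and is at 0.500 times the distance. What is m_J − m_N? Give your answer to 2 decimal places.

L_J/L_N = (0.209)²(0.510)⁴ = 0.002955.
F_J/F_N = (L_J/L_N)/(d_J/d_N)² = 0.002955/0.2500 = 0.01182.
m_J − m_N = −2.5 log₁₀(0.01182) = 4.82.

4.82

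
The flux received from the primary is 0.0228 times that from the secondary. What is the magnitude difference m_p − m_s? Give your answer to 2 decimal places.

4.11

m_p − m_s = −2.5 log₁₀(F_p/F_s) = −2.5 log₁₀(0.0228) = −2.5 × (-1.642) = 4.105.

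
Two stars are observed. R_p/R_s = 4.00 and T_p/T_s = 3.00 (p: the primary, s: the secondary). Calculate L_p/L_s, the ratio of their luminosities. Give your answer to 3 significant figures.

1.30×10^3

From the Stefan–Boltzmann law, L ∝ R²T⁴, so
L_p/L_s = (R_p/R_s)² (T_p/T_s)⁴ = (4.00)² × (3.00)⁴ = 16.00 × 81.00 = 1296.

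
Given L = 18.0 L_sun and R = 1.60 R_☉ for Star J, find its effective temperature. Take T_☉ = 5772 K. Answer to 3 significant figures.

T/T_☉ = (L/L_☉)^(1/4) / (R/R_☉)^(1/2)
T = 5772 × (18.0)^(1/4) / √(1.60) = 5772 × 2.060 / 1.265 = 9399 K.

9.40×10^3 K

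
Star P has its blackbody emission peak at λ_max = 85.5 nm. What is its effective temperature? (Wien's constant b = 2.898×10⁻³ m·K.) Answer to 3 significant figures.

3.39×10^4 K

T = b/λ_max = 2.898×10⁻³ / (85.5×10⁻⁹) = 3.389×10^4 K.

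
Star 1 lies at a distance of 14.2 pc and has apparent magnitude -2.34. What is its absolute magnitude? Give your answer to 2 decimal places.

M = m − 5 log₁₀(d/10 pc) = -2.34 − 5 log₁₀(14.2/10)
  = -2.34 − 5 × 0.152 = -2.34 − 0.76 = -3.10.

-3.10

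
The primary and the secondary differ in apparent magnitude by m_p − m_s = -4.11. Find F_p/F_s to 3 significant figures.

F_p/F_s = 10^(−(m_p − m_s)/2.5) = 10^(4.11/2.5) = 10^1.644 = 44.06.

44.1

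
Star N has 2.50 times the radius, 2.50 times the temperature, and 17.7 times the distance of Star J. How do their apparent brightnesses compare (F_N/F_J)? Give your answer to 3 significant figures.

0.779

L_N/L_J = (R_N/R_J)²(T_N/T_J)⁴ = (2.50)² × (2.50)⁴ = 244.1.
F_N/F_J = (L_N/L_J)/(d_N/d_J)² = 244.1 / (17.7)² = 0.7793.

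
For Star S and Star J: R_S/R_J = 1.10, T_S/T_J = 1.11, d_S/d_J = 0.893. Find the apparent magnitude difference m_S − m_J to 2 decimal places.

-0.91

L_S/L_J = (1.10)²(1.11)⁴ = 1.837.
F_S/F_J = (L_S/L_J)/(d_S/d_J)² = 1.837/0.7974 = 2.303.
m_S − m_J = −2.5 log₁₀(2.303) = -0.91.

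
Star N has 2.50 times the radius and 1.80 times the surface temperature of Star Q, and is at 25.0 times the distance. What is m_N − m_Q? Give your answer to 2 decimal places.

2.45

L_N/L_Q = (2.50)²(1.80)⁴ = 65.61.
F_N/F_Q = (L_N/L_Q)/(d_N/d_Q)² = 65.61/625.0 = 0.1050.
m_N − m_Q = −2.5 log₁₀(0.1050) = 2.45.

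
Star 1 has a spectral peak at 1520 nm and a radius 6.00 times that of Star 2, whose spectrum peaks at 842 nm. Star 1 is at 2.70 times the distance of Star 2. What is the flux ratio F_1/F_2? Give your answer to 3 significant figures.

0.465

Wien's law: T_1/T_2 = λ_2/λ_1 = 842/1520 = 0.5539.
L_1/L_2 = (R_1/R_2)²(T_1/T_2)⁴ = (6.00)²(0.5539)⁴ = 3.390.
F_1/F_2 = (L_1/L_2)/(d_1/d_2)² = 3.390/(2.70)² = 0.4650.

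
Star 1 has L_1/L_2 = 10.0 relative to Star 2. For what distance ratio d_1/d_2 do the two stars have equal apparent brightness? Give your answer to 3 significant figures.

3.16

Equal flux requires L_1/d_1² = L_2/d_2², so d_1/d_2 = √(L_1/L_2)
= √(10.0) = 3.162.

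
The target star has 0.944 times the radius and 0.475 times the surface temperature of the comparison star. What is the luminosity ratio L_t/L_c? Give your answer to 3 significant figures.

From the Stefan–Boltzmann law, L ∝ R²T⁴, so
L_t/L_c = (R_t/R_c)² (T_t/T_c)⁴ = (0.944)² × (0.475)⁴ = 0.8911 × 0.05091 = 0.04536.

0.0454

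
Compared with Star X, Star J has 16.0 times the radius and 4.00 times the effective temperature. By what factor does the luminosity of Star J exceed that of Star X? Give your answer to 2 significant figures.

From the Stefan–Boltzmann law, L ∝ R²T⁴, so
L_J/L_X = (R_J/R_X)² (T_J/T_X)⁴ = (16.0)² × (4.00)⁴ = 256.0 × 256.0 = 6.554×10^4.

6.6×10^4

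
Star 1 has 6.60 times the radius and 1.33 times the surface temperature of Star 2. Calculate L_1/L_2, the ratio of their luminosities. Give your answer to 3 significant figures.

136

From the Stefan–Boltzmann law, L ∝ R²T⁴, so
L_1/L_2 = (R_1/R_2)² (T_1/T_2)⁴ = (6.60)² × (1.33)⁴ = 43.56 × 3.129 = 136.3.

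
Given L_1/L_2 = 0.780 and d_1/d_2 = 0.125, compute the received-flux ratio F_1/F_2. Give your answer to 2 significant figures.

F = L/(4πd²), so F_1/F_2 = (L_1/L_2) / (d_1/d_2)²
= 0.780 / (0.125)² = 0.780 / 0.01562 = 49.92.

50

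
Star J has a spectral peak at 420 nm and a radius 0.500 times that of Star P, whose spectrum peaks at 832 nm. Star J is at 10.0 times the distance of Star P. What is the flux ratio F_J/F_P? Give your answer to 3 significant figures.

0.0385

Wien's law: T_J/T_P = λ_P/λ_J = 832/420 = 1.981.
L_J/L_P = (R_J/R_P)²(T_J/T_P)⁴ = (0.500)²(1.981)⁴ = 3.850.
F_J/F_P = (L_J/L_P)/(d_J/d_P)² = 3.850/(10.0)² = 0.03850.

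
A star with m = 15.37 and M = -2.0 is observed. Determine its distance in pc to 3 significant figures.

m − M = 5 log₁₀(d/10 pc)
15.37 − (-2.0) = 17.37 = 5 log₁₀(d/10)
d = 10 × 10^(17.37/5) = 10 × 10^3.474 = 2.979×10^4 pc.

2.98×10^4 pc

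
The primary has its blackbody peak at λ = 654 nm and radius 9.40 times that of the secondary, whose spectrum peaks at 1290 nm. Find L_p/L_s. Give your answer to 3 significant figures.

1.34×10^3

Wien's law gives T ∝ 1/λ_max, so T_p/T_s = λ_s/λ_p = 1290/654 = 1.972.
Then L ∝ R²T⁴ gives L_p/L_s = (9.40)² × (1.972)⁴ = 88.36 × 15.14 = 1338.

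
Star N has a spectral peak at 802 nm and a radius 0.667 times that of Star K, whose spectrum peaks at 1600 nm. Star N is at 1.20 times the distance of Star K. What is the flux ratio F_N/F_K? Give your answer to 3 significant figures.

4.89

Wien's law: T_N/T_K = λ_K/λ_N = 1600/802 = 1.995.
L_N/L_K = (R_N/R_K)²(T_N/T_K)⁴ = (0.667)²(1.995)⁴ = 7.047.
F_N/F_K = (L_N/L_K)/(d_N/d_K)² = 7.047/(1.20)² = 4.894.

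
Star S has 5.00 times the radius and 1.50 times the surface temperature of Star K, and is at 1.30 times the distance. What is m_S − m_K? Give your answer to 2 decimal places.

L_S/L_K = (5.00)²(1.50)⁴ = 126.6.
F_S/F_K = (L_S/L_K)/(d_S/d_K)² = 126.6/1.690 = 74.89.
m_S − m_K = −2.5 log₁₀(74.89) = -4.69.

-4.69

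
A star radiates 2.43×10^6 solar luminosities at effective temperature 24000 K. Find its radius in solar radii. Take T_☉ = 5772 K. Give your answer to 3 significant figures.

R/R_☉ = √(L/L_☉) / (T/T_☉)² = √(2.43×10^6) / (4.158)²
       = 1559 / 17.29 = 90.16.

90.2 solar radii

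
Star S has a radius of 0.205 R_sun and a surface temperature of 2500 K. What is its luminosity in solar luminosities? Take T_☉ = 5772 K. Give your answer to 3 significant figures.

L/L_☉ = (R/R_☉)² (T/T_☉)⁴ = (0.205)² × (2500/5772)⁴
       = 0.04202 × (0.4331)⁴ = 0.04202 × 0.03519 = 0.001479.

0.00148 solar luminosities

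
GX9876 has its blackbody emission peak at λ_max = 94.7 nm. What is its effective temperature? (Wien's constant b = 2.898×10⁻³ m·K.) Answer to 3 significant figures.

3.06×10^4 K

T = b/λ_max = 2.898×10⁻³ / (94.7×10⁻⁹) = 3.060×10^4 K.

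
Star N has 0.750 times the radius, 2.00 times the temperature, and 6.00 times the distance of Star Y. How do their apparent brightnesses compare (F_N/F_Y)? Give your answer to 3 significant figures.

0.250

L_N/L_Y = (R_N/R_Y)²(T_N/T_Y)⁴ = (0.750)² × (2.00)⁴ = 9.000.
F_N/F_Y = (L_N/L_Y)/(d_N/d_Y)² = 9.000 / (6.00)² = 0.2500.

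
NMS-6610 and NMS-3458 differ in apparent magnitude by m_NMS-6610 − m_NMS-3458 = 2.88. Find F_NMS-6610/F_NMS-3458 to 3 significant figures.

F_NMS-6610/F_NMS-3458 = 10^(−(m_NMS-6610 − m_NMS-3458)/2.5) = 10^(-2.88/2.5) = 10^-1.152 = 0.07047.

0.0705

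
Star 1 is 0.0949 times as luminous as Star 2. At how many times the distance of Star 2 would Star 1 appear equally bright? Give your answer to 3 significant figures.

0.308

Equal flux requires L_1/d_1² = L_2/d_2², so d_1/d_2 = √(L_1/L_2)
= √(0.0949) = 0.3081.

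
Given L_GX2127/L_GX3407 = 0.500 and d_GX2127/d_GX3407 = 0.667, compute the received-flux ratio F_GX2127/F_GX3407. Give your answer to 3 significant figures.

F = L/(4πd²), so F_GX2127/F_GX3407 = (L_GX2127/L_GX3407) / (d_GX2127/d_GX3407)²
= 0.500 / (0.667)² = 0.500 / 0.4449 = 1.124.

1.12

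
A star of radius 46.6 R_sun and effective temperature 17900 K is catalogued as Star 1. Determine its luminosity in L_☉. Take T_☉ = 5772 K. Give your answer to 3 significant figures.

L/L_☉ = (R/R_☉)² (T/T_☉)⁴ = (46.6)² × (17900/5772)⁴
       = 2172 × (3.101)⁴ = 2172 × 92.49 = 2.009×10^5.

2.01×10^5 L_☉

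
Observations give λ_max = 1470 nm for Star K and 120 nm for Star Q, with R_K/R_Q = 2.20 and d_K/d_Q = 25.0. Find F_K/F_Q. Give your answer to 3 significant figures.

Wien's law: T_K/T_Q = λ_Q/λ_K = 120/1470 = 0.08163.
L_K/L_Q = (R_K/R_Q)²(T_K/T_Q)⁴ = (2.20)²(0.08163)⁴ = 2.149×10^-4.
F_K/F_Q = (L_K/L_Q)/(d_K/d_Q)² = 2.149×10^-4/(25.0)² = 3.439×10^-7.

3.44×10^-7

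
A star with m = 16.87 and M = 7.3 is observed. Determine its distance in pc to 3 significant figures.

820 pc

m − M = 5 log₁₀(d/10 pc)
16.87 − (7.3) = 9.57 = 5 log₁₀(d/10)
d = 10 × 10^(9.57/5) = 10 × 10^1.914 = 820.4 pc.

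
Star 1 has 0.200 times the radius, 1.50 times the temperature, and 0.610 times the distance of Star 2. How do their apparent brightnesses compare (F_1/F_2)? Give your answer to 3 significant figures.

L_1/L_2 = (R_1/R_2)²(T_1/T_2)⁴ = (0.200)² × (1.50)⁴ = 0.2025.
F_1/F_2 = (L_1/L_2)/(d_1/d_2)² = 0.2025 / (0.610)² = 0.5442.

0.544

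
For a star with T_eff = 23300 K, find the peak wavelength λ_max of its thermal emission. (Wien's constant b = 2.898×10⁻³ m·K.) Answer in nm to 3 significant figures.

124 nm

λ_max = b/T = 2.898×10⁻³ / 23300 = 1.24×10^-7 m = 124.4 nm.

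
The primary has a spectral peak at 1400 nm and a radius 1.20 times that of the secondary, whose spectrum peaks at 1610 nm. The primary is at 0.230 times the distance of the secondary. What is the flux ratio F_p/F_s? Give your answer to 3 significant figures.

Wien's law: T_p/T_s = λ_s/λ_p = 1610/1400 = 1.150.
L_p/L_s = (R_p/R_s)²(T_p/T_s)⁴ = (1.20)²(1.150)⁴ = 2.519.
F_p/F_s = (L_p/L_s)/(d_p/d_s)² = 2.519/(0.230)² = 47.61.

47.6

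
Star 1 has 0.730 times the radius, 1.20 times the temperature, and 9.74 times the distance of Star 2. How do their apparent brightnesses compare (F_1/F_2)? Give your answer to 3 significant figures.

0.0116

L_1/L_2 = (R_1/R_2)²(T_1/T_2)⁴ = (0.730)² × (1.20)⁴ = 1.105.
F_1/F_2 = (L_1/L_2)/(d_1/d_2)² = 1.105 / (9.74)² = 0.01165.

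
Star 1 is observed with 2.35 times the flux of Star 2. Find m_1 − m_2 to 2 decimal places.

m_1 − m_2 = −2.5 log₁₀(F_1/F_2) = −2.5 log₁₀(2.35) = −2.5 × (0.371) = -0.928.

-0.93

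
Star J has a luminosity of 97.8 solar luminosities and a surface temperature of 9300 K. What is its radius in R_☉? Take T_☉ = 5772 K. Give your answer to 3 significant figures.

3.81 R_☉

R/R_☉ = √(L/L_☉) / (T/T_☉)² = √(97.8) / (1.611)²
       = 9.889 / 2.596 = 3.809.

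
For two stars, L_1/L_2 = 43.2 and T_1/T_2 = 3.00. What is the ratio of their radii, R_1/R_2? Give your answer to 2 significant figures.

0.73

L ∝ R²T⁴ gives R ∝ √L / T², so
R_1/R_2 = √(43.2) / (3.00)² = 6.573 / 9.000 = 0.7303.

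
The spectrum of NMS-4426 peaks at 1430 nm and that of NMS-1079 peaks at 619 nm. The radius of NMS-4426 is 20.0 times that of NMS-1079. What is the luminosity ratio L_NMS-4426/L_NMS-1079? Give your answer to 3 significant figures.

Wien's law gives T ∝ 1/λ_max, so T_NMS-4426/T_NMS-1079 = λ_NMS-1079/λ_NMS-4426 = 619/1430 = 0.4329.
Then L ∝ R²T⁴ gives L_NMS-4426/L_NMS-1079 = (20.0)² × (0.4329)⁴ = 400.0 × 0.03511 = 14.04.

14.0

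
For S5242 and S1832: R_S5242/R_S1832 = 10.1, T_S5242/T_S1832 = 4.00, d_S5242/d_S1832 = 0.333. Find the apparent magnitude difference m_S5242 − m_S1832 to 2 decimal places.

-13.43

L_S5242/L_S1832 = (10.1)²(4.00)⁴ = 2.611×10^4.
F_S5242/F_S1832 = (L_S5242/L_S1832)/(d_S5242/d_S1832)² = 2.611×10^4/0.1109 = 2.355×10^5.
m_S5242 − m_S1832 = −2.5 log₁₀(2.355×10^5) = -13.43.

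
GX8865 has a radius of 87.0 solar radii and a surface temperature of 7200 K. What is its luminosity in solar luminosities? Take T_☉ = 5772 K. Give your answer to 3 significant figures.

L/L_☉ = (R/R_☉)² (T/T_☉)⁴ = (87.0)² × (7200/5772)⁴
       = 7569 × (1.247)⁴ = 7569 × 2.421 = 1.833×10^4.

1.83×10^4 solar luminosities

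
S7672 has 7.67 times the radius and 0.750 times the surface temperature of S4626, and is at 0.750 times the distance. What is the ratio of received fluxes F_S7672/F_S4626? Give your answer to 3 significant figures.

33.1

L_S7672/L_S4626 = (R_S7672/R_S4626)²(T_S7672/T_S4626)⁴ = (7.67)² × (0.750)⁴ = 18.61.
F_S7672/F_S4626 = (L_S7672/L_S4626)/(d_S7672/d_S4626)² = 18.61 / (0.750)² = 33.09.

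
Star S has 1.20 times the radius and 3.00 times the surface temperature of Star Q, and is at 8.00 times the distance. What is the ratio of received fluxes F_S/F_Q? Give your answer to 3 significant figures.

L_S/L_Q = (R_S/R_Q)²(T_S/T_Q)⁴ = (1.20)² × (3.00)⁴ = 116.6.
F_S/F_Q = (L_S/L_Q)/(d_S/d_Q)² = 116.6 / (8.00)² = 1.823.

1.82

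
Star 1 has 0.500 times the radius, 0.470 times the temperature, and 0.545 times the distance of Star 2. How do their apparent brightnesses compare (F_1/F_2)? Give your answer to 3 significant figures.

L_1/L_2 = (R_1/R_2)²(T_1/T_2)⁴ = (0.500)² × (0.470)⁴ = 0.01220.
F_1/F_2 = (L_1/L_2)/(d_1/d_2)² = 0.01220 / (0.545)² = 0.04107.

0.0411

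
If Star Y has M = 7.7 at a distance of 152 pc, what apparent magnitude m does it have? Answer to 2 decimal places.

13.61

m = M + 5 log₁₀(d/10 pc) = 7.7 + 5 log₁₀(152/10)
  = 7.7 + 5 × 1.182 = 7.7 + 5.91 = 13.61.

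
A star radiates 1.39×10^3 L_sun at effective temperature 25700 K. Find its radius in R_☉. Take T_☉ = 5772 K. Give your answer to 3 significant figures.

R/R_☉ = √(L/L_☉) / (T/T_☉)² = √(1.39×10^3) / (4.453)²
       = 37.28 / 19.83 = 1.881.

1.88 R_☉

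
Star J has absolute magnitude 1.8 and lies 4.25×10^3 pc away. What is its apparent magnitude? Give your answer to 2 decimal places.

m = M + 5 log₁₀(d/10 pc) = 1.8 + 5 log₁₀(4.25×10^3/10)
  = 1.8 + 5 × 2.628 = 1.8 + 13.14 = 14.94.

14.94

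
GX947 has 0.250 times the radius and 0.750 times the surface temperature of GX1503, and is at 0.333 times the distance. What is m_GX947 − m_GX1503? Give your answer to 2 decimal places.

L_GX947/L_GX1503 = (0.250)²(0.750)⁴ = 0.01978.
F_GX947/F_GX1503 = (L_GX947/L_GX1503)/(d_GX947/d_GX1503)² = 0.01978/0.1109 = 0.1783.
m_GX947 − m_GX1503 = −2.5 log₁₀(0.1783) = 1.87.

1.87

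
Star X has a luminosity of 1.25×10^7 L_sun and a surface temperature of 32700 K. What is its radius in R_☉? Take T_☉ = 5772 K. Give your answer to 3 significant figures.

110 R_☉

R/R_☉ = √(L/L_☉) / (T/T_☉)² = √(1.25×10^7) / (5.665)²
       = 3536 / 32.10 = 110.2.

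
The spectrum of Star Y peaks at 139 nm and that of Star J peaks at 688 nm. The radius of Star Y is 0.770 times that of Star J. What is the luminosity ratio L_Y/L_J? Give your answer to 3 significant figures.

356

Wien's law gives T ∝ 1/λ_max, so T_Y/T_J = λ_J/λ_Y = 688/139 = 4.950.
Then L ∝ R²T⁴ gives L_Y/L_J = (0.770)² × (4.950)⁴ = 0.5929 × 600.2 = 355.9.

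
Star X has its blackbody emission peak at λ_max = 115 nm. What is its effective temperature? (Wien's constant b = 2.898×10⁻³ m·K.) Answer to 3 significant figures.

T = b/λ_max = 2.898×10⁻³ / (115×10⁻⁹) = 2.520×10^4 K.

2.52×10^4 K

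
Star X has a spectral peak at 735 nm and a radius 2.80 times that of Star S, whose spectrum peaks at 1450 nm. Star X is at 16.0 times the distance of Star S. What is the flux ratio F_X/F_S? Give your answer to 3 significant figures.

Wien's law: T_X/T_S = λ_S/λ_X = 1450/735 = 1.973.
L_X/L_S = (R_X/R_S)²(T_X/T_S)⁴ = (2.80)²(1.973)⁴ = 118.8.
F_X/F_S = (L_X/L_S)/(d_X/d_S)² = 118.8/(16.0)² = 0.4639.

0.464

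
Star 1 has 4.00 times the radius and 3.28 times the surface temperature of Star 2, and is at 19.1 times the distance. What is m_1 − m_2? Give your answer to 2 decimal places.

L_1/L_2 = (4.00)²(3.28)⁴ = 1852.
F_1/F_2 = (L_1/L_2)/(d_1/d_2)² = 1852/364.8 = 5.076.
m_1 − m_2 = −2.5 log₁₀(5.076) = -1.76.

-1.76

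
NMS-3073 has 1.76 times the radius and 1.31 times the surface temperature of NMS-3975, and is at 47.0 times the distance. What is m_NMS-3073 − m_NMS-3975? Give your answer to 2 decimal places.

5.96

L_NMS-3073/L_NMS-3975 = (1.76)²(1.31)⁴ = 9.122.
F_NMS-3073/F_NMS-3975 = (L_NMS-3073/L_NMS-3975)/(d_NMS-3073/d_NMS-3975)² = 9.122/2209 = 0.004130.
m_NMS-3073 − m_NMS-3975 = −2.5 log₁₀(0.004130) = 5.96.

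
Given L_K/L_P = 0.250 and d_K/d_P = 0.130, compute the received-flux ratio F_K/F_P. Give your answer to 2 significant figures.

15

F = L/(4πd²), so F_K/F_P = (L_K/L_P) / (d_K/d_P)²
= 0.250 / (0.130)² = 0.250 / 0.01690 = 14.79.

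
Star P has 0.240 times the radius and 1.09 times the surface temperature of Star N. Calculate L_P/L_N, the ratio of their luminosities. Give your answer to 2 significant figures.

0.081

From the Stefan–Boltzmann law, L ∝ R²T⁴, so
L_P/L_N = (R_P/R_N)² (T_P/T_N)⁴ = (0.240)² × (1.09)⁴ = 0.05760 × 1.412 = 0.08131.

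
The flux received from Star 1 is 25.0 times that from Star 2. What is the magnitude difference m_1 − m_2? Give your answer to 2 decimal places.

-3.49

m_1 − m_2 = −2.5 log₁₀(F_1/F_2) = −2.5 log₁₀(25.0) = −2.5 × (1.398) = -3.495.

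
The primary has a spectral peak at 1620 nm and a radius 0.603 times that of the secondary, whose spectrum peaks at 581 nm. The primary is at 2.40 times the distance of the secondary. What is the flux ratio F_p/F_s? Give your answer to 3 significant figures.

0.00104

Wien's law: T_p/T_s = λ_s/λ_p = 581/1620 = 0.3586.
L_p/L_s = (R_p/R_s)²(T_p/T_s)⁴ = (0.603)²(0.3586)⁴ = 0.006016.
F_p/F_s = (L_p/L_s)/(d_p/d_s)² = 0.006016/(2.40)² = 0.001044.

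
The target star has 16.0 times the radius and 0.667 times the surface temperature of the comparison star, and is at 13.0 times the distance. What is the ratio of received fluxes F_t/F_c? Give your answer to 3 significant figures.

L_t/L_c = (R_t/R_c)²(T_t/T_c)⁴ = (16.0)² × (0.667)⁴ = 50.67.
F_t/F_c = (L_t/L_c)/(d_t/d_c)² = 50.67 / (13.0)² = 0.2998.

0.300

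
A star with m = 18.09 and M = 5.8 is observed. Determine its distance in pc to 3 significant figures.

2.87×10^3 pc

m − M = 5 log₁₀(d/10 pc)
18.09 − (5.8) = 12.29 = 5 log₁₀(d/10)
d = 10 × 10^(12.29/5) = 10 × 10^2.458 = 2871 pc.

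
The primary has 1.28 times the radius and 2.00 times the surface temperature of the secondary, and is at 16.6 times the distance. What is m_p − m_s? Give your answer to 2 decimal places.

2.55

L_p/L_s = (1.28)²(2.00)⁴ = 26.21.
F_p/F_s = (L_p/L_s)/(d_p/d_s)² = 26.21/275.6 = 0.09513.
m_p − m_s = −2.5 log₁₀(0.09513) = 2.55.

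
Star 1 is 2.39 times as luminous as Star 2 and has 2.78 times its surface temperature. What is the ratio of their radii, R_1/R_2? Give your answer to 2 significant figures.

L ∝ R²T⁴ gives R ∝ √L / T², so
R_1/R_2 = √(2.39) / (2.78)² = 1.546 / 7.728 = 0.2000.

0.20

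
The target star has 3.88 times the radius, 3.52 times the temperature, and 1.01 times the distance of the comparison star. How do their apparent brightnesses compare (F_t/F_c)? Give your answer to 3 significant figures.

2.27×10^3

L_t/L_c = (R_t/R_c)²(T_t/T_c)⁴ = (3.88)² × (3.52)⁴ = 2311.
F_t/F_c = (L_t/L_c)/(d_t/d_c)² = 2311 / (1.01)² = 2266.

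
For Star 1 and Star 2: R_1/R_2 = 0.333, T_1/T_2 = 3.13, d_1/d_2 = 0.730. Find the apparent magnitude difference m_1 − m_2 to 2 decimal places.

L_1/L_2 = (0.333)²(3.13)⁴ = 10.64.
F_1/F_2 = (L_1/L_2)/(d_1/d_2)² = 10.64/0.5329 = 19.97.
m_1 − m_2 = −2.5 log₁₀(19.97) = -3.25.

-3.25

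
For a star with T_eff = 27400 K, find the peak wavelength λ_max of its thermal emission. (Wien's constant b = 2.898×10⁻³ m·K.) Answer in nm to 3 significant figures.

λ_max = b/T = 2.898×10⁻³ / 27400 = 1.06×10^-7 m = 105.8 nm.

106 nm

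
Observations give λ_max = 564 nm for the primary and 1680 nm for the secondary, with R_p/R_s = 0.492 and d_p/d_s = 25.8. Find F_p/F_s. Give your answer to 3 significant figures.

0.0286

Wien's law: T_p/T_s = λ_s/λ_p = 1680/564 = 2.979.
L_p/L_s = (R_p/R_s)²(T_p/T_s)⁴ = (0.492)²(2.979)⁴ = 19.06.
F_p/F_s = (L_p/L_s)/(d_p/d_s)² = 19.06/(25.8)² = 0.02863.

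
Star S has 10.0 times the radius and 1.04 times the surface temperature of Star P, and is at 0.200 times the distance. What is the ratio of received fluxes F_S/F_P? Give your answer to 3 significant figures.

2.92×10^3

L_S/L_P = (R_S/R_P)²(T_S/T_P)⁴ = (10.0)² × (1.04)⁴ = 117.0.
F_S/F_P = (L_S/L_P)/(d_S/d_P)² = 117.0 / (0.200)² = 2925.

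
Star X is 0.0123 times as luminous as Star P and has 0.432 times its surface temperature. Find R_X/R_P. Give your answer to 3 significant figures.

L ∝ R²T⁴ gives R ∝ √L / T², so
R_X/R_P = √(0.0123) / (0.432)² = 0.1109 / 0.1866 = 0.5943.

0.594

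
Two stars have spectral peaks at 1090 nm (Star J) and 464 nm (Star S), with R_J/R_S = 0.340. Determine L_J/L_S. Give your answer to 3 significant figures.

Wien's law gives T ∝ 1/λ_max, so T_J/T_S = λ_S/λ_J = 464/1090 = 0.4257.
Then L ∝ R²T⁴ gives L_J/L_S = (0.340)² × (0.4257)⁴ = 0.1156 × 0.03284 = 0.003796.

0.00380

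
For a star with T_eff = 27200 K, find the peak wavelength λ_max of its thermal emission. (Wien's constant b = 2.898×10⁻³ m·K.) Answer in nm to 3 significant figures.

107 nm

λ_max = b/T = 2.898×10⁻³ / 27200 = 1.07×10^-7 m = 106.5 nm.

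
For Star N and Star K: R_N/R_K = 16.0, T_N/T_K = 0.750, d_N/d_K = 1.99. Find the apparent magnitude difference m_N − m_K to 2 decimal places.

L_N/L_K = (16.0)²(0.750)⁴ = 81.00.
F_N/F_K = (L_N/L_K)/(d_N/d_K)² = 81.00/3.960 = 20.45.
m_N − m_K = −2.5 log₁₀(20.45) = -3.28.

-3.28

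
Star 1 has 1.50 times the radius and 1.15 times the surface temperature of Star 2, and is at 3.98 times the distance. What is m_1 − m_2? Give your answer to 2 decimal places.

L_1/L_2 = (1.50)²(1.15)⁴ = 3.935.
F_1/F_2 = (L_1/L_2)/(d_1/d_2)² = 3.935/15.84 = 0.2484.
m_1 − m_2 = −2.5 log₁₀(0.2484) = 1.51.

1.51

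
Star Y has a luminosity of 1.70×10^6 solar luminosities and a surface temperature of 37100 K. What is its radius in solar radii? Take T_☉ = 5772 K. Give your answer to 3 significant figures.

R/R_☉ = √(L/L_☉) / (T/T_☉)² = √(1.70×10^6) / (6.428)²
       = 1304 / 41.31 = 31.56.

31.6 solar radii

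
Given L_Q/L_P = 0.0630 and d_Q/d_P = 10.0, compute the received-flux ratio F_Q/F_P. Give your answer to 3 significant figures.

6.30×10^-4

F = L/(4πd²), so F_Q/F_P = (L_Q/L_P) / (d_Q/d_P)²
= 0.0630 / (10.0)² = 0.0630 / 100.0 = 6.300×10^-4.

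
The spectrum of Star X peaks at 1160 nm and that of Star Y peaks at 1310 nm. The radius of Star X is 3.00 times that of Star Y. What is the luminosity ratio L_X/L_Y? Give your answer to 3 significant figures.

14.6

Wien's law gives T ∝ 1/λ_max, so T_X/T_Y = λ_Y/λ_X = 1310/1160 = 1.129.
Then L ∝ R²T⁴ gives L_X/L_Y = (3.00)² × (1.129)⁴ = 9.000 × 1.626 = 14.64.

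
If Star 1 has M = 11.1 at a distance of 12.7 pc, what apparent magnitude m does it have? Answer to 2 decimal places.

m = M + 5 log₁₀(d/10 pc) = 11.1 + 5 log₁₀(12.7/10)
  = 11.1 + 5 × 0.104 = 11.1 + 0.52 = 11.62.

11.62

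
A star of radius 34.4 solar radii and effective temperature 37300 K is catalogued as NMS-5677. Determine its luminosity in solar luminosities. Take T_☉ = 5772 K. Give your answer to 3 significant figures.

2.06×10^6 solar luminosities

L/L_☉ = (R/R_☉)² (T/T_☉)⁴ = (34.4)² × (37300/5772)⁴
       = 1183 × (6.462)⁴ = 1183 × 1744 = 2.064×10^6.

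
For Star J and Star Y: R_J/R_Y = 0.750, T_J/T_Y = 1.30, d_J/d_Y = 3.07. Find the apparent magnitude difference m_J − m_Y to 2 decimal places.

L_J/L_Y = (0.750)²(1.30)⁴ = 1.607.
F_J/F_Y = (L_J/L_Y)/(d_J/d_Y)² = 1.607/9.425 = 0.1705.
m_J − m_Y = −2.5 log₁₀(0.1705) = 1.92.

1.92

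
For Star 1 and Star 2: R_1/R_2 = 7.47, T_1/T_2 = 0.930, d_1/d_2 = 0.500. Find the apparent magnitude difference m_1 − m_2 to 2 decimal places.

L_1/L_2 = (7.47)²(0.930)⁴ = 41.74.
F_1/F_2 = (L_1/L_2)/(d_1/d_2)² = 41.74/0.2500 = 167.0.
m_1 − m_2 = −2.5 log₁₀(167.0) = -5.56.

-5.56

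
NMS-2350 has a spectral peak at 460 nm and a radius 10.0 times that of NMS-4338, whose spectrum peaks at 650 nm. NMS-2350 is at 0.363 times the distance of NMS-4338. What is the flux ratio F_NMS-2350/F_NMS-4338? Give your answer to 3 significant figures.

Wien's law: T_NMS-2350/T_NMS-4338 = λ_NMS-4338/λ_NMS-2350 = 650/460 = 1.413.
L_NMS-2350/L_NMS-4338 = (R_NMS-2350/R_NMS-4338)²(T_NMS-2350/T_NMS-4338)⁴ = (10.0)²(1.413)⁴ = 398.7.
F_NMS-2350/F_NMS-4338 = (L_NMS-2350/L_NMS-4338)/(d_NMS-2350/d_NMS-4338)² = 398.7/(0.363)² = 3026.

3.03×10^3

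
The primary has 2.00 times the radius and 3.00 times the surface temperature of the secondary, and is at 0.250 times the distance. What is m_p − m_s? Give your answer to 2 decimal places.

L_p/L_s = (2.00)²(3.00)⁴ = 324.0.
F_p/F_s = (L_p/L_s)/(d_p/d_s)² = 324.0/0.06250 = 5184.
m_p − m_s = −2.5 log₁₀(5184) = -9.29.

-9.29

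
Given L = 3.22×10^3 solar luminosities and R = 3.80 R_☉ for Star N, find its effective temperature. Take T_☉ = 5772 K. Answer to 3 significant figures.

2.23×10^4 K

T/T_☉ = (L/L_☉)^(1/4) / (R/R_☉)^(1/2)
T = 5772 × (3.22×10^3)^(1/4) / √(3.80) = 5772 × 7.533 / 1.949 = 2.230×10^4 K.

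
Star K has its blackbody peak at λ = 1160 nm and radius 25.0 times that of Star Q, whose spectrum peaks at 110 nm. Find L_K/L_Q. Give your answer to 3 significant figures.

Wien's law gives T ∝ 1/λ_max, so T_K/T_Q = λ_Q/λ_K = 110/1160 = 0.09483.
Then L ∝ R²T⁴ gives L_K/L_Q = (25.0)² × (0.09483)⁴ = 625.0 × 8.086×10^-5 = 0.05054.

0.0505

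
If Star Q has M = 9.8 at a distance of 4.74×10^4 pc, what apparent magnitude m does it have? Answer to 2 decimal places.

m = M + 5 log₁₀(d/10 pc) = 9.8 + 5 log₁₀(4.74×10^4/10)
  = 9.8 + 5 × 3.676 = 9.8 + 18.38 = 28.18.

28.18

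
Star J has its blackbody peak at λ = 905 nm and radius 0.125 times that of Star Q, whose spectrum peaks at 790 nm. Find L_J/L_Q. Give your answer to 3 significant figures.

Wien's law gives T ∝ 1/λ_max, so T_J/T_Q = λ_Q/λ_J = 790/905 = 0.8729.
Then L ∝ R²T⁴ gives L_J/L_Q = (0.125)² × (0.8729)⁴ = 0.01562 × 0.5806 = 0.009073.

0.00907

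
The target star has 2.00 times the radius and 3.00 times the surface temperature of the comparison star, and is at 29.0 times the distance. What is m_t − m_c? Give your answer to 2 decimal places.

L_t/L_c = (2.00)²(3.00)⁴ = 324.0.
F_t/F_c = (L_t/L_c)/(d_t/d_c)² = 324.0/841.0 = 0.3853.
m_t − m_c = −2.5 log₁₀(0.3853) = 1.04.

1.04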